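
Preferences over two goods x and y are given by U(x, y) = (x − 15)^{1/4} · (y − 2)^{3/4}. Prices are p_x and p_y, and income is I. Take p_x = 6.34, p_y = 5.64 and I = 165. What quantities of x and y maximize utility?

Let x' = x−15, y' = y−2. MRS = (1/3)·y'/x' = p_x/p_y.
After buying the subsistence bundle (15, 2), a share 0.25 of the remaining income goes to x: x* = 15 + 0.25·(I − 15p_x − 2p_y)/p_x.
Discretionary income = 165 − 15·6.34 − 2·5.64 = 58.62; x* = 15 + 0.25·58.62/6.34 = 17.3115; y* = 2 + 0.75·58.62/5.64 = 9.7952.

x* = 17.3115, y* = 9.7952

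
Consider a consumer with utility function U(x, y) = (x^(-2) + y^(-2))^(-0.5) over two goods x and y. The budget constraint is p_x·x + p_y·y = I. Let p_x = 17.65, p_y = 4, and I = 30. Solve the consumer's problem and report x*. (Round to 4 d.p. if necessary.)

From the CES first-order condition, (y/x)^(3) = p_x/p_y.
Solve for the ratio: y/x = [p_x/p_y]^(1/3).
Substitute y = (y/x)·x into the budget: x* = I/(p_x + p_y·(y/x)).
Numerically y/x = 1.640193, so x* = 30/(17.65 + 4·1.640193) = 1.2391.

x* = 1.2391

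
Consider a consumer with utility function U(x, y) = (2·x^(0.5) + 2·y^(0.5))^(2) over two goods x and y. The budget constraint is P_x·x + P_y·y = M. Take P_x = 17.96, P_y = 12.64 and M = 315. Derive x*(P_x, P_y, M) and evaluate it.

Numerically y/x = 2.018917, so x* = 315/(17.96 + 12.64·2.018917) = 7.2449.

x* = 7.2449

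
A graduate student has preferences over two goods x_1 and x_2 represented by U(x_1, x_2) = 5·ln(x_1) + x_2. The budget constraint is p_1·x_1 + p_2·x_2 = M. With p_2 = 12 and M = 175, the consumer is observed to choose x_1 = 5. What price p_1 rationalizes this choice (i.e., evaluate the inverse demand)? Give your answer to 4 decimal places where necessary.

Set MRS = p_1/p_2: (5/x_1)/1 = p_1/p_2.
So x_1*(p_1,p_2) = 5·p_2/p_1, independent of income; and x_2* = (M − 5·p_2)/p_2.
Set x_1* = 5 in the demand function and solve for p_1: p_1 = 12.

p_1 = 12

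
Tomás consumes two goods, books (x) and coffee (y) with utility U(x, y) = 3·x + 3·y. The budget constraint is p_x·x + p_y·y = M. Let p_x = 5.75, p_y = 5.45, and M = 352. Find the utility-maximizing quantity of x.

Perfect substitutes: compare marginal utility per dollar. 3/p_x vs 3/p_y → 0.5217 vs 0.5505.
y gives more utility per dollar, so spend all income on y: y* = M/p_y, x* = 0.
Numerically: x* = 0, y* = 64.5872.

x* = 0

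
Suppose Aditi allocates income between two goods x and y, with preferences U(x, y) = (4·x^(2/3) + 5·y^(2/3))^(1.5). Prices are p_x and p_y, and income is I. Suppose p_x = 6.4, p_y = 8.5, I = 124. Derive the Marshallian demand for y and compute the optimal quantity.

From the CES first-order condition, (4/5)·(y/x)^(1/3) = p_x/p_y.
Hence y/x = ((5/4)·p_x/p_y)^(1/(1/3)), i.e. raised to the 3 power.
Substitute y = (y/x)·x into the budget: x* = I/(p_x + p_y·(y/x)).
Numerically y/x = 0.833706, so x* = 124/(6.4 + 8.5·0.833706) = 9.1944 and y* = 0.833706·9.1944 = 7.6654.

y* = 7.6654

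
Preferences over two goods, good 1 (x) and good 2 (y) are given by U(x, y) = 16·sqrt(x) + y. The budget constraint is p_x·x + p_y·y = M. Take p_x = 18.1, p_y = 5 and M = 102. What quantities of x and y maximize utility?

x* = 4.8839, y* = 2.7204

Utility is quasi-linear in y; the FOC for x is 8/√x = p_x/p_y.
Solve: √x = 8·p_y/p_x, so x*(p_x,p_y) = (8·p_y/p_x)², and y* = (M − p_x·x*)/p_y.
Plugging in: x* = (8·5/18.1)² = 4.8839, y* = 2.7204.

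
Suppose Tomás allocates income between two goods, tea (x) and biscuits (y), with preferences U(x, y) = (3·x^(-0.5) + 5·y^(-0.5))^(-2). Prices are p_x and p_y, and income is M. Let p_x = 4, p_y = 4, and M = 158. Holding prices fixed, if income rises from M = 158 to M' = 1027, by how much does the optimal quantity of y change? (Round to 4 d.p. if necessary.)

MU_x ∝ 3·x^(-1.5), MU_y ∝ 5·y^(-1.5), so MRS = (3/5)·(y/x)^(1.5) = p_x/p_y.
Hence y/x = ((5/3)·p_x/p_y)^(1/(1.5)), i.e. raised to the 2/3 power.
Substitute y = (y/x)·x into the budget: x* = M/(p_x + p_y·(y/x)).
Numerically y/x = 1.405721, so x* = 158/(4 + 4·1.405721) = 16.4192 and y* = 1.405721·16.4192 = 23.0808.
At M' = 1027: y* = 150.0252. Change: 150.0252 − 23.0808 = 126.9444.

Δy* = 126.9444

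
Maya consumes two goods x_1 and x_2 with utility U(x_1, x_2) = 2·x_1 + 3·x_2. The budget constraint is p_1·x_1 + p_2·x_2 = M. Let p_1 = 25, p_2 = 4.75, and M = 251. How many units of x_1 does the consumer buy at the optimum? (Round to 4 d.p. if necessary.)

Perfect substitutes: compare marginal utility per dollar. 2/p_1 vs 3/p_2 → 0.08 vs 0.6316.
x_2 gives more utility per dollar, so spend all income on x_2: x_2* = M/p_2, x_1* = 0.
Numerically: x_1* = 0, x_2* = 52.8421.

x_1* = 0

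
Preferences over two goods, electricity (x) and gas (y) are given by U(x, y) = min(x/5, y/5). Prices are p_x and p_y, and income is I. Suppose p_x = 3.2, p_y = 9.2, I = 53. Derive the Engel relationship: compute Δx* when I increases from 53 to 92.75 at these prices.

Δx* = 3.2056

With perfect complements, no substitution: consume in ratio x:y = 5:5.
Budget: p_x·x + p_y·x = I, so (5·p_x + 5·p_y)·x = 5·I.
Demand: x*(p_x,p_y,I) = 5·I/(5·p_x + 5·p_y), y* = 5·I/(5·p_x + 5·p_y).
Here 5·3.2 + 5·9.2 = 62, giving x* = 4.2742.
At I' = 92.75: x* = 7.4798. Change: 7.4798 − 4.2742 = 3.2056.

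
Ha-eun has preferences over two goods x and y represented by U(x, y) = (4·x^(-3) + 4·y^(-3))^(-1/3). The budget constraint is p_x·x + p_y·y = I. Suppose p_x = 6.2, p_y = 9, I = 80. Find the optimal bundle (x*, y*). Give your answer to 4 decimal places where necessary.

x* = 5.5558, y* = 5.0616

MRS = MU_x/MU_y = (y/x)^(4). Set equal to p_x/p_y.
Hence y/x = (p_x/p_y)^(1/(4)), i.e. raised to the 0.25 power.
Substitute y = (y/x)·x into the budget: x* = I/(p_x + p_y·(y/x)).
Numerically y/x = 0.91104, so x* = 80/(6.2 + 9·0.91104) = 5.5558 and y* = 0.91104·5.5558 = 5.0616.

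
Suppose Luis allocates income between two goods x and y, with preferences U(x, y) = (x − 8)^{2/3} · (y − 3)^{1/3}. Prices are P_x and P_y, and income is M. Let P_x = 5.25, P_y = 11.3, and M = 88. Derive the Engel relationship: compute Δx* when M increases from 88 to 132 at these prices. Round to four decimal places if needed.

Δx* = 5.5873

This is Cobb-Douglas in (x−8, y−3): tangency gives 2/3·P_y·(y−3) = 1/3·P_x·(x−8).
Substituting into the budget: x* = 8 + 2/3·(M − 8·P_x − 3·P_y)/P_x, and y* = 3 + 1/3·(…)/P_y.
Discretionary income = 88 − 8·5.25 − 3·11.3 = 12.1; x* = 8 + 2/3·12.1/5.25 = 9.5365.
At M' = 132: x* = 15.1238. Change: 15.1238 − 9.5365 = 5.5873.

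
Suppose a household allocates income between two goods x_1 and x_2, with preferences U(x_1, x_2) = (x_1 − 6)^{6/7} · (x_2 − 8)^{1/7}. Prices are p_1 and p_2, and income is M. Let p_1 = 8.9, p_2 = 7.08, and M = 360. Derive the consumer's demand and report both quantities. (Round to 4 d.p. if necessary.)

Let x_1' = x_1−6, x_2' = x_2−8. MRS = 6·x_2'/x_1' = p_1/p_2.
After buying the subsistence bundle (6, 8), a share 6/7 of the remaining income goes to x_1: x_1* = 6 + 6/7·(M − 6p_1 − 8p_2)/p_1.
Discretionary income = 360 − 6·8.9 − 8·7.08 = 249.96; x_1* = 6 + 6/7·249.96/8.9 = 30.0732; x_2* = 8 + 1/7·249.96/7.08 = 13.0436.

x_1* = 30.0732, x_2* = 13.0436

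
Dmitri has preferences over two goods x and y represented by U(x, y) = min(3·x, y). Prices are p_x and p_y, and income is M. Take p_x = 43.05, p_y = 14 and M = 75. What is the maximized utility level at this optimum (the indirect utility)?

V = 2.6455

Leontief preferences: the optimum is at the kink where x/1 = y/3, i.e. y = 3·x.
Budget: p_x·x + p_y·3·x = M, so (p_x + 3·p_y)·x = M.
Demand: x*(p_x,p_y,M) = M/(p_x + 3·p_y), y* = 3·M/(p_x + 3·p_y).
Here 43.05 + 3·14 = 85.05, giving x* = 0.8818 and y* = 2.6455.
Utility at the optimum: U(0.8818, 2.6455) = 2.6455.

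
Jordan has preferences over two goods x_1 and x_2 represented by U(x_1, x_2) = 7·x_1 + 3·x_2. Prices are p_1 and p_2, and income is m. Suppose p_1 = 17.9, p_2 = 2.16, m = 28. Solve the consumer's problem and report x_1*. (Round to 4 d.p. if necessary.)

Perfect substitutes: compare marginal utility per dollar. 7/p_1 vs 3/p_2 → 0.3911 vs 1.3889.
x_2 gives more utility per dollar, so spend all income on x_2: x_2* = m/p_2, x_1* = 0.
Numerically: x_1* = 0, x_2* = 12.963.

x_1* = 0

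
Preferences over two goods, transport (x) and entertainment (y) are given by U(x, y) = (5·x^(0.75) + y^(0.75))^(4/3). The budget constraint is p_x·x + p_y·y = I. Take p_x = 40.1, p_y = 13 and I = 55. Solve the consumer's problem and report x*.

x* = 1.3101

MU_x ∝ 5·x^(-0.25), MU_y ∝ y^(-0.25), so MRS = 5·(y/x)^(0.25) = p_x/p_y.
Hence y/x = ((1/5)·p_x/p_y)^(1/(0.25)), i.e. raised to the 4 power.
Substitute y = (y/x)·x into the budget: x* = I/(p_x + p_y·(y/x)).
Numerically y/x = 0.144852, so x* = 55/(40.1 + 13·0.144852) = 1.3101.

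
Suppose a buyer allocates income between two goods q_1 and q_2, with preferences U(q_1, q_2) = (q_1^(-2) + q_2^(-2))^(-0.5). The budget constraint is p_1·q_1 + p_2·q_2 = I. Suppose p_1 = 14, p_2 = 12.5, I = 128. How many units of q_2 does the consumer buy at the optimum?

Substitute q_2 = (q_2/q_1)·q_1 into the budget: q_1* = I/(p_1 + p_2·(q_2/q_1)).
Numerically q_2/q_1 = 1.038499, so q_1* = 128/(14 + 12.5·1.038499) = 4.744 and q_2* = 1.038499·4.744 = 4.9267.

q_2* = 4.9267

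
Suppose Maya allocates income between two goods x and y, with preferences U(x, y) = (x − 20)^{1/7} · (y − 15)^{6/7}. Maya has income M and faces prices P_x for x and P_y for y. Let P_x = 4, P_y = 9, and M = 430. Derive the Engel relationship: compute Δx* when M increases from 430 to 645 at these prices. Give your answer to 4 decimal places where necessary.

Δx* = 7.6786

MRS = (1/6)·(y−15)/(x−20). Tangency with P_x/P_y gives y−15 = 6·(P_x/P_y)·(x−20).
Substituting into the budget: x* = 20 + 1/7·(M − 20·P_x − 15·P_y)/P_x, and y* = 15 + 6/7·(…)/P_y.
Discretionary income = 430 − 20·4 − 15·9 = 215; x* = 20 + 1/7·215/4 = 27.6786.
At M' = 645: x* = 35.3571. Change: 35.3571 − 27.6786 = 7.6786.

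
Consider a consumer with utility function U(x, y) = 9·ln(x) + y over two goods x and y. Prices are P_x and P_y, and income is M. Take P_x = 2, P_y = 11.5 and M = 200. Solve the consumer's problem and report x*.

x* = 51.75

Set MRS = P_x/P_y: (9/x)/1 = P_x/P_y.
So x*(P_x,P_y) = 9·P_y/P_x, independent of income; and y* = (M − 9·P_y)/P_y.
At the given prices: x* = 9·11.5/2 = 51.75.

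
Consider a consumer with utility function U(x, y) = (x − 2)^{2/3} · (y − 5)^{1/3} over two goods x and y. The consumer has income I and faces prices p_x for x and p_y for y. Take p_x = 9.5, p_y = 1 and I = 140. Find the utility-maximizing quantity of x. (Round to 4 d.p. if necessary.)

x* = 10.1404

Let x' = x−2, y' = y−5. MRS = 2·y'/x' = p_x/p_y.
Substituting into the budget: x* = 2 + 2/3·(I − 2·p_x − 5·p_y)/p_x, and y* = 5 + 1/3·(…)/p_y.
Discretionary income = 140 − 2·9.5 − 5·1 = 116; x* = 2 + 2/3·116/9.5 = 10.1404.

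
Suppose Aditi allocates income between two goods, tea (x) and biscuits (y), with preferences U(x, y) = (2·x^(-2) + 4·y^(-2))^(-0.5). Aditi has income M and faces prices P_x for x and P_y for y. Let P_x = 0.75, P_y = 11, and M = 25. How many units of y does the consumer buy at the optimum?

y* = 2.0069

MU_x ∝ 2·x^(-3), MU_y ∝ 4·y^(-3), so MRS = (1/2)·(y/x)^(3) = P_x/P_y.
Solve for the ratio: y/x = [2·P_x/P_y]^(1/3).
Substitute y = (y/x)·x into the budget: x* = M/(P_x + P_y·(y/x)).
Numerically y/x = 0.514714, so x* = 25/(0.75 + 11·0.514714) = 3.899 and y* = 0.514714·3.899 = 2.0069.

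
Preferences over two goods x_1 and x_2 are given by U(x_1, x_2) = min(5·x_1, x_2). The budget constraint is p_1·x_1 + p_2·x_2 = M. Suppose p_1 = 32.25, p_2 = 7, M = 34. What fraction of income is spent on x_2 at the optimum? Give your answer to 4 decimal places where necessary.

Leontief preferences: the optimum is at the kink where x_1/1 = x_2/5, i.e. x_2 = 5·x_1.
Budget: p_1·x_1 + p_2·5·x_1 = M, so (p_1 + 5·p_2)·x_1 = M.
Demand: x_1*(p_1,p_2,M) = M/(p_1 + 5·p_2), x_2* = 5·M/(p_1 + 5·p_2).
Here 32.25 + 5·7 = 67.25, giving x_1* = 0.5056 and x_2* = 2.5279.
Expenditure on x_2: 7·2.5279 = 17.6952; share = 0.5204.

share on x_2 = 0.5204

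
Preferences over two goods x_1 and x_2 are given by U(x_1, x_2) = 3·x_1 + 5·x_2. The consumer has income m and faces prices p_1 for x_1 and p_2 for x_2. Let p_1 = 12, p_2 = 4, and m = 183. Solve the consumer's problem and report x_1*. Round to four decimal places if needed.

Linear utility — the consumer picks whichever good has higher MU/price: 3/12 = 0.25 vs 5/4 = 1.25.
x_2 gives more utility per dollar, so spend all income on x_2: x_2* = m/p_2, x_1* = 0.
Numerically: x_1* = 0, x_2* = 45.75.

x_1* = 0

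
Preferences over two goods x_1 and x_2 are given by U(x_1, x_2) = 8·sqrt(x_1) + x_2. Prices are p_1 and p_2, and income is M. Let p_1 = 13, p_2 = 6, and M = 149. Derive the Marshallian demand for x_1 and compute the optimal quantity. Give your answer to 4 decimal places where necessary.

Set MRS = p_1/p_2: 4·x_1^(−1/2) = p_1/p_2.
Thus x_1* = (4·p_2/p_1)² — independent of M — with the rest of income spent on x_2.
Plugging in: x_1* = (4·6/13)² = 3.4083.

x_1* = 3.4083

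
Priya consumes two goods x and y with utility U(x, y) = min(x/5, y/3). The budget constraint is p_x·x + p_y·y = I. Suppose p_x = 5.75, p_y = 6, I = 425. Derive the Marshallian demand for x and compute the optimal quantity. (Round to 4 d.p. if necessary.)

x* = 45.4545

Leontief preferences: the optimum is at the kink where x/5 = y/3, i.e. y = (3/5)·x.
Budget: p_x·x + p_y·(3/5)·x = I, so (5·p_x + 3·p_y)·x = 5·I.
Demand: x*(p_x,p_y,I) = 5·I/(5·p_x + 3·p_y), y* = 3·I/(5·p_x + 3·p_y).
Here 5·5.75 + 3·6 = 46.75, giving x* = 45.4545.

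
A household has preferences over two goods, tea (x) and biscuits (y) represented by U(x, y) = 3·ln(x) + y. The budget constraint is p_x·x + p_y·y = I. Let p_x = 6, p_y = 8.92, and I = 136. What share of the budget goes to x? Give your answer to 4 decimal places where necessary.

share on x = 0.1968

Set MRS = p_x/p_y: (3/x)/1 = p_x/p_y.
So x*(p_x,p_y) = 3·p_y/p_x, independent of income; and y* = (I − 3·p_y)/p_y.
At the given prices: x* = 3·8.92/6 = 4.46, and y* = 12.2466.
Expenditure on x: 6·4.46 = 26.76; share = 0.1968.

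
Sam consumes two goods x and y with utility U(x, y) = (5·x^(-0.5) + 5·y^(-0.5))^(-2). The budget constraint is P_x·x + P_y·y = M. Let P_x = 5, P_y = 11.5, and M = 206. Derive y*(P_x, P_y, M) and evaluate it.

From the CES first-order condition, (y/x)^(1.5) = P_x/P_y.
Hence y/x = (P_x/P_y)^(1/(1.5)), i.e. raised to the 2/3 power.
Substitute y = (y/x)·x into the budget: x* = M/(P_x + P_y·(y/x)).
Numerically y/x = 0.573916, so x* = 206/(5 + 11.5·0.573916) = 17.7586 and y* = 0.573916·17.7586 = 10.1919.

y* = 10.1919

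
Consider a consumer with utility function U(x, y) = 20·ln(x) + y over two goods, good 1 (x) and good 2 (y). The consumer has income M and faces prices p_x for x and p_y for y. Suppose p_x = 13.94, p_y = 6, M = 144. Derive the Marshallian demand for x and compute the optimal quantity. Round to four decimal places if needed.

MU_x = 20/x, MU_y = 1. Tangency: 20/x = p_x/p_y.
So x*(p_x,p_y) = 20·p_y/p_x, independent of income; and y* = (M − 20·p_y)/p_y.
At the given prices: x* = 20·6/13.94 = 8.6083.

x* = 8.6083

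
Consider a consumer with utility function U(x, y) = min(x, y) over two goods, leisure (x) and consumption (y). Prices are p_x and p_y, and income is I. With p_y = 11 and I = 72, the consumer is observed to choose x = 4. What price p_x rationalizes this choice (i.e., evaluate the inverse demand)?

Leontief preferences: the optimum is at the kink where x/1 = y/1, i.e. y = x.
Budget: p_x·x + p_y·x = I, so (p_x + p_y)·x = I.
Demand: x*(p_x,p_y,I) = I/(p_x + p_y), y* = I/(p_x + p_y).
Set x* = 4 in the demand function and solve for p_x: p_x = 7.

p_x = 7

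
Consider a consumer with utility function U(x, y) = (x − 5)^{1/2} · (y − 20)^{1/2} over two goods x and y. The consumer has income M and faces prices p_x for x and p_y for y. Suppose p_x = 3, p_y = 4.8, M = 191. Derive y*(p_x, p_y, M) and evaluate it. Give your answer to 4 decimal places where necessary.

y* = 28.3333

MRS = (y−20)/(x−5). Tangency with p_x/p_y gives y−20 = (p_x/p_y)·(x−5).
After buying the subsistence bundle (5, 20), a share 0.5 of the remaining income goes to x: x* = 5 + 0.5·(M − 5p_x − 20p_y)/p_x.
Discretionary income = 191 − 5·3 − 20·4.8 = 80; y* = 20 + 0.5·80/4.8 = 28.3333.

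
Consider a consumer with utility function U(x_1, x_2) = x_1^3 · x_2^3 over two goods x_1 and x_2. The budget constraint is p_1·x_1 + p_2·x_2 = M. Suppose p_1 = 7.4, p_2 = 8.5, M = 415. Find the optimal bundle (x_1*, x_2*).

x_1* = 28.0405, x_2* = 24.4118

MU_x_1/MU_x_2 = (3·x_2)/(3·x_1); tangency sets this equal to p_1/p_2.
Rearranging, p_2·x_2 = p_1·x_1. Substituting into the budget gives p_1·x_1·(1 + 1) = M.
Demand: x_1*(p_1,p_2,M) = 0.5·M/p_1 and x_2* = 0.5·M/p_2.
At p_1=7.4, p_2=8.5, M=415: x_1* = 0.5·415/7.4 = 28.0405, x_2* = 24.4118.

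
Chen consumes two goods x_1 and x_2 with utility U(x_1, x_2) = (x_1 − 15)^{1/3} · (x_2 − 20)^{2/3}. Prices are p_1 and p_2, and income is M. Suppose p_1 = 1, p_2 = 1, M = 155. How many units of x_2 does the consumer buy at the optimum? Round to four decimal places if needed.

This is Cobb-Douglas in (x_1−15, x_2−20): tangency gives 1/3·p_2·(x_2−20) = 2/3·p_1·(x_1−15).
Substituting into the budget: x_1* = 15 + 1/3·(M − 15·p_1 − 20·p_2)/p_1, and x_2* = 20 + 2/3·(…)/p_2.
Discretionary income = 155 − 15·1 − 20·1 = 120; x_2* = 20 + 2/3·120/1 = 100.

x_2* = 100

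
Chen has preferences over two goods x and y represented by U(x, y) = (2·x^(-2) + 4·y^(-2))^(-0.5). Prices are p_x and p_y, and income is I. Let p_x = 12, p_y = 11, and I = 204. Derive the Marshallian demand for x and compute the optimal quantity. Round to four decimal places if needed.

From the CES first-order condition, (1/2)·(y/x)^(3) = p_x/p_y.
Hence y/x = (2·p_x/p_y)^(1/(3)), i.e. raised to the 1/3 power.
With the ratio pinned down, the budget gives x* = I/(p_x + p_y·(y/x)) and y* = (y/x)·x*.
Numerically y/x = 1.296999, so x* = 204/(12 + 11·1.296999) = 7.7664.

x* = 7.7664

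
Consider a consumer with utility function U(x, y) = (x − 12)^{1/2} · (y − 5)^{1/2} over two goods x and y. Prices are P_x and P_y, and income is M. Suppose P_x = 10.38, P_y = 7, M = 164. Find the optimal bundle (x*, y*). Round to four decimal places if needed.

x* = 12.2139, y* = 5.3171

This is Cobb-Douglas in (x−12, y−5): tangency gives 0.5·P_y·(y−5) = 0.5·P_x·(x−12).
After buying the subsistence bundle (12, 5), a share 0.5 of the remaining income goes to x: x* = 12 + 0.5·(M − 12P_x − 5P_y)/P_x.
Discretionary income = 164 − 12·10.38 − 5·7 = 4.44; x* = 12 + 0.5·4.44/10.38 = 12.2139; y* = 5 + 0.5·4.44/7 = 5.3171.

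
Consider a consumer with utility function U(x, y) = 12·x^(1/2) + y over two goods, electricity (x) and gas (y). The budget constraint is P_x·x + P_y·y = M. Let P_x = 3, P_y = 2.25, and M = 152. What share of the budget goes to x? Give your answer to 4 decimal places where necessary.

MU_x = 6/√x, MU_y = 1. Tangency: 6/√x = P_x/P_y.
Solve: √x = 6·P_y/P_x, so x*(P_x,P_y) = (6·P_y/P_x)², and y* = (M − P_x·x*)/P_y.
Plugging in: x* = (6·2.25/3)² = 20.25, y* = 40.5556.
Expenditure on x: 3·20.25 = 60.75; share = 0.3997.

share on x = 0.3997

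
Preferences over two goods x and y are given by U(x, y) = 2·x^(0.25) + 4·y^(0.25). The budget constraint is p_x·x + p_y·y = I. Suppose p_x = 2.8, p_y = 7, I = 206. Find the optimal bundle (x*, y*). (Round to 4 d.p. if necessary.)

With the ratio pinned down, the budget gives x* = I/(p_x + p_y·(y/x)) and y* = (y/x)·x*.
Numerically y/x = 0.742654, so x* = 206/(2.8 + 7·0.742654) = 25.7546 and y* = 0.742654·25.7546 = 19.1267.

x* = 25.7546, y* = 19.1267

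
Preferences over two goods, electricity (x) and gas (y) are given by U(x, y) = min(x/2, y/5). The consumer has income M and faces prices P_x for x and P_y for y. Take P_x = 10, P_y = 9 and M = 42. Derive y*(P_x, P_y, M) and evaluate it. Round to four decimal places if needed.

y* = 3.2308

With perfect complements, no substitution: consume in ratio x:y = 2:5.
Budget: P_x·x + P_y·(5/2)·x = M, so (2·P_x + 5·P_y)·x = 2·M.
Demand: x*(P_x,P_y,M) = 2·M/(2·P_x + 5·P_y), y* = 5·M/(2·P_x + 5·P_y).
Here 2·10 + 5·9 = 65, giving y* = 3.2308.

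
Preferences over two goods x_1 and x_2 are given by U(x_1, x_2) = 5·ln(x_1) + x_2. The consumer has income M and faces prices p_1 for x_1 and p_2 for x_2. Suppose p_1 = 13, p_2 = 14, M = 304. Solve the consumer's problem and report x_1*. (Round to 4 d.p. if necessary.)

x_1* = 5.3846

Set MRS = p_1/p_2: (5/x_1)/1 = p_1/p_2.
So x_1*(p_1,p_2) = 5·p_2/p_1, independent of income; and x_2* = (M − 5·p_2)/p_2.
At the given prices: x_1* = 5·14/13 = 5.3846.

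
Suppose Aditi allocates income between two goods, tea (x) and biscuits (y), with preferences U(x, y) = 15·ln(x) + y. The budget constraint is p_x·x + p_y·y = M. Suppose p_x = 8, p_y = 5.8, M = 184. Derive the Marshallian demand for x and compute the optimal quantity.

x* = 10.875

At the given prices: x* = 15·5.8/8 = 10.875.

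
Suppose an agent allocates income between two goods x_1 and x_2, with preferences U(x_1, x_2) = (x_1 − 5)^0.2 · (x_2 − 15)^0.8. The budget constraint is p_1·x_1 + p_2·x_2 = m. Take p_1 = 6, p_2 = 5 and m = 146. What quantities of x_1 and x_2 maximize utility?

x_1* = 6.3667, x_2* = 21.56

This is Cobb-Douglas in (x_1−5, x_2−15): tangency gives 0.2·p_2·(x_2−15) = 0.8·p_1·(x_1−5).
After buying the subsistence bundle (5, 15), a share 0.2 of the remaining income goes to x_1: x_1* = 5 + 0.2·(m − 5p_1 − 15p_2)/p_1.
Discretionary income = 146 − 5·6 − 15·5 = 41; x_1* = 5 + 0.2·41/6 = 6.3667; x_2* = 15 + 0.8·41/5 = 21.56.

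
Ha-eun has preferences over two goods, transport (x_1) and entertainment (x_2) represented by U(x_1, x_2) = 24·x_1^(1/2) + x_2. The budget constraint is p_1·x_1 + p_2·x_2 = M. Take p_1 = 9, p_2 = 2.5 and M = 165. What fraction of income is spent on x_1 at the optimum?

MU_x_1 = 12/√x_1, MU_x_2 = 1. Tangency: 12/√x_1 = p_1/p_2.
Thus x_1* = (12·p_2/p_1)² — independent of M — with the rest of income spent on x_2.
Plugging in: x_1* = (12·2.5/9)² = 11.1111, x_2* = 26.
Expenditure on x_1: 9·11.1111 = 100; share = 0.6061.

share on x_1 = 0.6061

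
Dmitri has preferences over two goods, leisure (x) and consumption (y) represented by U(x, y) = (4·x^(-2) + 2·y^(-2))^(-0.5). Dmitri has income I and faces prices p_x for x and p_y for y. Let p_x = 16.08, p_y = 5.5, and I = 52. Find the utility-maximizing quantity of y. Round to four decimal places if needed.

MRS = MU_x/MU_y = 2·(y/x)^(3). Set equal to p_x/p_y.
Hence y/x = ((1/2)·p_x/p_y)^(1/(3)), i.e. raised to the 1/3 power.
Substitute y = (y/x)·x into the budget: x* = I/(p_x + p_y·(y/x)).
Numerically y/x = 1.134918, so x* = 52/(16.08 + 5.5·1.134918) = 2.3295 and y* = 1.134918·2.3295 = 2.6438.

y* = 2.6438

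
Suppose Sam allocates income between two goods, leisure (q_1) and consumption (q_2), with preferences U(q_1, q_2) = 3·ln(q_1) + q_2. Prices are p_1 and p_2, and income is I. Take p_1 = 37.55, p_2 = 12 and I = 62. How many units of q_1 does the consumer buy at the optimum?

MU_q_1 = 3/q_1, MU_q_2 = 1. Tangency: 3/q_1 = p_1/p_2.
So q_1*(p_1,p_2) = 3·p_2/p_1, independent of income; and q_2* = (I − 3·p_2)/p_2.
At the given prices: q_1* = 3·12/37.55 = 0.9587.

q_1* = 0.9587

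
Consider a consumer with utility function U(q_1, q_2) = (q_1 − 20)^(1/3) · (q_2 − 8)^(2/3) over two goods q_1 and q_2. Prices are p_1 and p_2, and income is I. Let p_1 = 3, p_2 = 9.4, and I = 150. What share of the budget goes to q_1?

This is Cobb-Douglas in (q_1−20, q_2−8): tangency gives 1/3·p_2·(q_2−8) = 2/3·p_1·(q_1−20).
After buying the subsistence bundle (20, 8), a share 1/3 of the remaining income goes to q_1: q_1* = 20 + 1/3·(I − 20p_1 − 8p_2)/p_1.
Discretionary income = 150 − 20·3 − 8·9.4 = 14.8; q_1* = 20 + 1/3·14.8/3 = 21.6444; q_2* = 8 + 2/3·14.8/9.4 = 9.0496.
Expenditure on q_1: 3·21.6444 = 64.9333; share = 0.4329.

share on q_1 = 0.4329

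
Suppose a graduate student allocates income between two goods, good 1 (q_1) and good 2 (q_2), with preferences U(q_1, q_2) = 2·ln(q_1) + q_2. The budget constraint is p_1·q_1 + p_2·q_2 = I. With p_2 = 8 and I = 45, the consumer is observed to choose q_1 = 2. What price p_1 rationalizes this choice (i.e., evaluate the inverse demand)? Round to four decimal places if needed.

p_1 = 8

Set MRS = p_1/p_2: (2/q_1)/1 = p_1/p_2.
So q_1*(p_1,p_2) = 2·p_2/p_1, independent of income; and q_2* = (I − 2·p_2)/p_2.
Set q_1* = 2 in the demand function and solve for p_1: p_1 = 8.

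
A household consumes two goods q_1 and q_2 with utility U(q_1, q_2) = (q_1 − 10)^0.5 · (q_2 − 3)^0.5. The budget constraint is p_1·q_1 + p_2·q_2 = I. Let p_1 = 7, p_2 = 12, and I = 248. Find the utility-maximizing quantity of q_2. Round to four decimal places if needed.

MRS = (q_2−3)/(q_1−10). Tangency with p_1/p_2 gives q_2−3 = (p_1/p_2)·(q_1−10).
Substituting into the budget: q_1* = 10 + 0.5·(I − 10·p_1 − 3·p_2)/p_1, and q_2* = 3 + 0.5·(…)/p_2.
Discretionary income = 248 − 10·7 − 3·12 = 142; q_2* = 3 + 0.5·142/12 = 8.9167.

q_2* = 8.9167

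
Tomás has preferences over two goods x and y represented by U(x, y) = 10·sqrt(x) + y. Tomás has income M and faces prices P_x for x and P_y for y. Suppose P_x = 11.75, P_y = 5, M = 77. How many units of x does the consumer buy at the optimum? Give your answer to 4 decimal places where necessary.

Utility is quasi-linear in y; the FOC for x is 5/√x = P_x/P_y.
Thus x* = (5·P_y/P_x)² — independent of M — with the rest of income spent on y.
Plugging in: x* = (5·5/11.75)² = 4.5269.

x* = 4.5269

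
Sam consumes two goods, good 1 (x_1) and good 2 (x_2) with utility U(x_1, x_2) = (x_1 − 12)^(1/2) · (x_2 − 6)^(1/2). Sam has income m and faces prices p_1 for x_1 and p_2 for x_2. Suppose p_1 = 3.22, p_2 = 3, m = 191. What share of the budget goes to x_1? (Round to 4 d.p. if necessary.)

MRS = (x_2−6)/(x_1−12). Tangency with p_1/p_2 gives x_2−6 = (p_1/p_2)·(x_1−12).
After buying the subsistence bundle (12, 6), a share 0.5 of the remaining income goes to x_1: x_1* = 12 + 0.5·(m − 12p_1 − 6p_2)/p_1.
Discretionary income = 191 − 12·3.22 − 6·3 = 134.36; x_1* = 12 + 0.5·134.36/3.22 = 32.8634; x_2* = 6 + 0.5·134.36/3 = 28.3933.
Expenditure on x_1: 3.22·32.8634 = 105.82; share = 0.554.

share on x_1 = 0.554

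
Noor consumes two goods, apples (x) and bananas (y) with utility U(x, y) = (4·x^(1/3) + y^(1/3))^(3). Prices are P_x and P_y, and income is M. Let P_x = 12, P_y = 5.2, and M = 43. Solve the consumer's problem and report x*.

MU_x ∝ 4·x^(-2/3), MU_y ∝ y^(-2/3), so MRS = 4·(y/x)^(2/3) = P_x/P_y.
Solve for the ratio: y/x = [(1/4)·P_x/P_y]^(1.5).
With the ratio pinned down, the budget gives x* = M/(P_x + P_y·(y/x)) and y* = (y/x)·x*.
Numerically y/x = 0.438205, so x* = 43/(12 + 5.2·0.438205) = 3.0115.

x* = 3.0115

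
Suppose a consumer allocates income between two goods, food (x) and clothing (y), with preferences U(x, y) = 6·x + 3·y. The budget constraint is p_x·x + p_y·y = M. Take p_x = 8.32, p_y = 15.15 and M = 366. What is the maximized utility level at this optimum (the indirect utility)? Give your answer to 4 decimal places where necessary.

Perfect substitutes: compare marginal utility per dollar. 6/p_x vs 3/p_y → 0.7212 vs 0.198.
x gives more utility per dollar, so spend all income on x: x* = M/p_x, y* = 0.
Numerically: x* = 43.9904, y* = 0.
Utility at the optimum: U(43.9904, 0) = 263.9423.

V = 263.9423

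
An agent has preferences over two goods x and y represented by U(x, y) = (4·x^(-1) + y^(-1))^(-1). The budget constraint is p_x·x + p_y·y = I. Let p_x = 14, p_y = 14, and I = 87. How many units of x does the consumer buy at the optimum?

MU_x ∝ 4·x^(-2), MU_y ∝ y^(-2), so MRS = 4·(y/x)^(2) = p_x/p_y.
Hence y/x = ((1/4)·p_x/p_y)^(1/(2)), i.e. raised to the 0.5 power.
Substitute y = (y/x)·x into the budget: x* = I/(p_x + p_y·(y/x)).
Numerically y/x = 0.5, so x* = 87/(14 + 14·0.5) = 4.1429.

x* = 4.1429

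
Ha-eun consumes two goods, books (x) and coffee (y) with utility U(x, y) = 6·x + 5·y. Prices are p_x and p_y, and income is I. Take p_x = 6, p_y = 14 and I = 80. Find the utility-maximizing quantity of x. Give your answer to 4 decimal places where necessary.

x* = 13.3333

Linear utility — the consumer picks whichever good has higher MU/price: 6/6 = 1 vs 5/14 = 0.3571.
x gives more utility per dollar, so spend all income on x: x* = I/p_x, y* = 0.
Numerically: x* = 13.3333, y* = 0.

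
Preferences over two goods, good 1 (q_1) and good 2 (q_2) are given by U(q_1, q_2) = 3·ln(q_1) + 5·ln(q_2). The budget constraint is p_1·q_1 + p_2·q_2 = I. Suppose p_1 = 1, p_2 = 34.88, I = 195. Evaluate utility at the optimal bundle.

V = 19.1319

Demand: q_1*(p_1,p_2,I) = 0.375·I/p_1 and q_2* = 0.625·I/p_2.
At p_1=1, p_2=34.88, I=195: q_1* = 0.375·195/1 = 73.125, q_2* = 3.4941.
Utility at the optimum: U(73.125, 3.4941) = 19.1319.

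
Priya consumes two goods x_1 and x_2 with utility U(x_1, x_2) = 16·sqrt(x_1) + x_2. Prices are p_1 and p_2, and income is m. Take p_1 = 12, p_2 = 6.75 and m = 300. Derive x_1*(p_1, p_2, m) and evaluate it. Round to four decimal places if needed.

MU_x_1 = 8/√x_1, MU_x_2 = 1. Tangency: 8/√x_1 = p_1/p_2.
Thus x_1* = (8·p_2/p_1)² — independent of m — with the rest of income spent on x_2.
Plugging in: x_1* = (8·6.75/12)² = 20.25.

x_1* = 20.25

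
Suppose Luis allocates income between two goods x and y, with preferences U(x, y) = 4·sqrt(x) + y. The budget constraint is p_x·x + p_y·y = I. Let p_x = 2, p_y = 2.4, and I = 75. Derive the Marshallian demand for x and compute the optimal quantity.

MU_x = 2/√x, MU_y = 1. Tangency: 2/√x = p_x/p_y.
Solve: √x = 2·p_y/p_x, so x*(p_x,p_y) = (2·p_y/p_x)², and y* = (I − p_x·x*)/p_y.
Plugging in: x* = (2·2.4/2)² = 5.76.

x* = 5.76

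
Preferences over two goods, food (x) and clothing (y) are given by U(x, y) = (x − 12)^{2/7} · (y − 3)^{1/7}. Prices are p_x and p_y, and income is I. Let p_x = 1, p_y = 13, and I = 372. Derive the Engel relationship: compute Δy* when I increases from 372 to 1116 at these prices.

Let x' = x−12, y' = y−3. MRS = 2·y'/x' = p_x/p_y.
Substituting into the budget: x* = 12 + 2/3·(I − 12·p_x − 3·p_y)/p_x, and y* = 3 + 1/3·(…)/p_y.
Discretionary income = 372 − 12·1 − 3·13 = 321; y* = 3 + 1/3·321/13 = 11.2308.
At I' = 1116: y* = 30.3077. Change: 30.3077 − 11.2308 = 19.0769.

Δy* = 19.0769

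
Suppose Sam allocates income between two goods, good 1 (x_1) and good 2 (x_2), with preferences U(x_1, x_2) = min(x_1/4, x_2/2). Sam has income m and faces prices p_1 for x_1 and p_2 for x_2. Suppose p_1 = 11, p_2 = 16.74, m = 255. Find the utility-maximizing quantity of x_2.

Leontief preferences: the optimum is at the kink where x_1/4 = x_2/2, i.e. x_2 = (1/2)·x_1.
Budget: p_1·x_1 + p_2·(1/2)·x_1 = m, so (4·p_1 + 2·p_2)·x_1 = 4·m.
Demand: x_1*(p_1,p_2,m) = 4·m/(4·p_1 + 2·p_2), x_2* = 2·m/(4·p_1 + 2·p_2).
Here 4·11 + 2·16.74 = 77.48, giving x_2* = 6.5823.

x_2* = 6.5823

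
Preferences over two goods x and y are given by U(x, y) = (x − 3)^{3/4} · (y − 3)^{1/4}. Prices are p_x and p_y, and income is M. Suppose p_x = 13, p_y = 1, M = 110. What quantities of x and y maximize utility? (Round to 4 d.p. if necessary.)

x* = 6.9231, y* = 20

Let x' = x−3, y' = y−3. MRS = 3·y'/x' = p_x/p_y.
Substituting into the budget: x* = 3 + 0.75·(M − 3·p_x − 3·p_y)/p_x, and y* = 3 + 0.25·(…)/p_y.
Discretionary income = 110 − 3·13 − 3·1 = 68; x* = 3 + 0.75·68/13 = 6.9231; y* = 3 + 0.25·68/1 = 20.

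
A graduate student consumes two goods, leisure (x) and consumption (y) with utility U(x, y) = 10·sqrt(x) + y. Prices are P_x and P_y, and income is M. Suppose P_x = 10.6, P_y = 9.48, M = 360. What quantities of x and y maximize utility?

Plugging in: x* = (5·9.48/10.6)² = 19.9961, y* = 15.6162.

x* = 19.9961, y* = 15.6162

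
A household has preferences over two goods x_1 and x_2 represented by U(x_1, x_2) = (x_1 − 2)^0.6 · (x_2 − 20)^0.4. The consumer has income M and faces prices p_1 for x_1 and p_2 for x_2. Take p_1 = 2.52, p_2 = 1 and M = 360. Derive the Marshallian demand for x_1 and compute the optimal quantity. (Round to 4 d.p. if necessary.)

After buying the subsistence bundle (2, 20), a share 0.6 of the remaining income goes to x_1: x_1* = 2 + 0.6·(M − 2p_1 − 20p_2)/p_1.
Discretionary income = 360 − 2·2.52 − 20·1 = 334.96; x_1* = 2 + 0.6·334.96/2.52 = 81.7524.

x_1* = 81.7524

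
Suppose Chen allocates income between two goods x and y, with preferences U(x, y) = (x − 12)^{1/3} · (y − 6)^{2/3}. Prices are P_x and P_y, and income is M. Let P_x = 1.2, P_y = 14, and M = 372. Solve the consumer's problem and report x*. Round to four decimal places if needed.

x* = 88

MRS = (1/2)·(y−6)/(x−12). Tangency with P_x/P_y gives y−6 = 2·(P_x/P_y)·(x−12).
After buying the subsistence bundle (12, 6), a share 1/3 of the remaining income goes to x: x* = 12 + 1/3·(M − 12P_x − 6P_y)/P_x.
Discretionary income = 372 − 12·1.2 − 6·14 = 273.6; x* = 12 + 1/3·273.6/1.2 = 88.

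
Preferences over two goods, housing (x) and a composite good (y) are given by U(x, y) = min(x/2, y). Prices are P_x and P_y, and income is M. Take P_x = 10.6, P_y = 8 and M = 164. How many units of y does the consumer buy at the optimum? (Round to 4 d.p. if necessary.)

y* = 5.6164

With perfect complements, no substitution: consume in ratio x:y = 2:1.
Budget: P_x·x + P_y·(1/2)·x = M, so (2·P_x + P_y)·x = 2·M.
Demand: x*(P_x,P_y,M) = 2·M/(2·P_x + P_y), y* = M/(2·P_x + P_y).
Here 2·10.6 + 8 = 29.2, giving y* = 5.6164.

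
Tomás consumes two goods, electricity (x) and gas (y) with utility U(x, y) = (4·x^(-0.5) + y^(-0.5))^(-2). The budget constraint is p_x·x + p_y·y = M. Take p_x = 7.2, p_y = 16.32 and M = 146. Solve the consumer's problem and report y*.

y* = 3.0655

Substitute y = (y/x)·x into the budget: x* = M/(p_x + p_y·(y/x)).
Numerically y/x = 0.229986, so x* = 146/(7.2 + 16.32·0.229986) = 13.3292 and y* = 0.229986·13.3292 = 3.0655.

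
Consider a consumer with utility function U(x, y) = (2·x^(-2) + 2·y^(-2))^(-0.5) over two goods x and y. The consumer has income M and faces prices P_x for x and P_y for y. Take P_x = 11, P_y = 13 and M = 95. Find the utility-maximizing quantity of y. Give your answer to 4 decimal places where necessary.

From the CES first-order condition, (y/x)^(3) = P_x/P_y.
Solve for the ratio: y/x = [P_x/P_y]^(1/3).
Substitute y = (y/x)·x into the budget: x* = M/(P_x + P_y·(y/x)).
Numerically y/x = 0.945837, so x* = 95/(11 + 13·0.945837) = 4.078 and y* = 0.945837·4.078 = 3.8571.

y* = 3.8571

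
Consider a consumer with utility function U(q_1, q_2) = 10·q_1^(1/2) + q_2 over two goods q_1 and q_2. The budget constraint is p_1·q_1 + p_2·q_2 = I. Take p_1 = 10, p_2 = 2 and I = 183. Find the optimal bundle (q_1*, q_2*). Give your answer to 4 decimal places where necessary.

MU_q_1 = 5/√q_1, MU_q_2 = 1. Tangency: 5/√q_1 = p_1/p_2.
Thus q_1* = (5·p_2/p_1)² — independent of I — with the rest of income spent on q_2.
Plugging in: q_1* = (5·2/10)² = 1, q_2* = 86.5.

q_1* = 1, q_2* = 86.5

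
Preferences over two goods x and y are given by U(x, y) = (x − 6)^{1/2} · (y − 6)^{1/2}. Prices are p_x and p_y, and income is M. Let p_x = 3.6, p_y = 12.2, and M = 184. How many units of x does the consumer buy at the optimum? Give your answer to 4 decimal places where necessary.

x* = 18.3889

Let x' = x−6, y' = y−6. MRS = y'/x' = p_x/p_y.
Substituting into the budget: x* = 6 + 0.5·(M − 6·p_x − 6·p_y)/p_x, and y* = 6 + 0.5·(…)/p_y.
Discretionary income = 184 − 6·3.6 − 6·12.2 = 89.2; x* = 6 + 0.5·89.2/3.6 = 18.3889.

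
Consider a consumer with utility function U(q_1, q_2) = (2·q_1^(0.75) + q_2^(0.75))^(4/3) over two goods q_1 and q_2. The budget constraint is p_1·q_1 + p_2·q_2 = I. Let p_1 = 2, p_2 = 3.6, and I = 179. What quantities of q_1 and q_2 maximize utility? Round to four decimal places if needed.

MRS = MU_q_1/MU_q_2 = 2·(q_2/q_1)^(0.25). Set equal to p_1/p_2.
Solve for the ratio: q_2/q_1 = [(1/2)·p_1/p_2]^(4).
Substitute q_2 = (q_2/q_1)·q_1 into the budget: q_1* = I/(p_1 + p_2·(q_2/q_1)).
Numerically q_2/q_1 = 0.005954, so q_1* = 179/(2 + 3.6·0.005954) = 88.551 and q_2* = 0.005954·88.551 = 0.5272.

q_1* = 88.551, q_2* = 0.5272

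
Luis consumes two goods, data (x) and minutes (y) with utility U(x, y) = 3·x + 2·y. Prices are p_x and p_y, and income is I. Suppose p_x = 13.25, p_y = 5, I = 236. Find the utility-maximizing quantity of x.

x* = 0

Perfect substitutes: compare marginal utility per dollar. 3/p_x vs 2/p_y → 0.2264 vs 0.4.
y gives more utility per dollar, so spend all income on y: y* = I/p_y, x* = 0.
Numerically: x* = 0, y* = 47.2.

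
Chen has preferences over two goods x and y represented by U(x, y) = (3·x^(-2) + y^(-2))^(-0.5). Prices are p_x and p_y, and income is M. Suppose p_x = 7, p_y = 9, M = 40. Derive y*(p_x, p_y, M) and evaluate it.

MU_x ∝ 3·x^(-3), MU_y ∝ y^(-3), so MRS = 3·(y/x)^(3) = p_x/p_y.
Solve for the ratio: y/x = [(1/3)·p_x/p_y]^(1/3).
With the ratio pinned down, the budget gives x* = M/(p_x + p_y·(y/x)) and y* = (y/x)·x*.
Numerically y/x = 0.637644, so x* = 40/(7 + 9·0.637644) = 3.14 and y* = 0.637644·3.14 = 2.0022.

y* = 2.0022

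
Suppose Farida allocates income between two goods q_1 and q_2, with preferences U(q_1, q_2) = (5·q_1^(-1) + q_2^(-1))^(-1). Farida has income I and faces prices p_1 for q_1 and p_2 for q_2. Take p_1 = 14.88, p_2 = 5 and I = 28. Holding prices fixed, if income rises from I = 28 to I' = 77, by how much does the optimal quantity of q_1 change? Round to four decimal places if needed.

Δq_1* = 2.6151

MU_q_1 ∝ 5·q_1^(-2), MU_q_2 ∝ q_2^(-2), so MRS = 5·(q_2/q_1)^(2) = p_1/p_2.
Hence q_2/q_1 = ((1/5)·p_1/p_2)^(1/(2)), i.e. raised to the 0.5 power.
With the ratio pinned down, the budget gives q_1* = I/(p_1 + p_2·(q_2/q_1)) and q_2* = (q_2/q_1)·q_1*.
Numerically q_2/q_1 = 0.771492, so q_1* = 28/(14.88 + 5·0.771492) = 1.4943.
At I' = 77: q_1* = 4.1094. Change: 4.1094 − 1.4943 = 2.6151.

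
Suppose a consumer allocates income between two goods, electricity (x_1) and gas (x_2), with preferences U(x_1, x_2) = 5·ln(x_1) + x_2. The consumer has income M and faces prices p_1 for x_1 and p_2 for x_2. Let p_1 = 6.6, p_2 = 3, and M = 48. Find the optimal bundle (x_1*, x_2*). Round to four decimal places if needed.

x_1* = 2.2727, x_2* = 11

MU_x_1 = 5/x_1, MU_x_2 = 1. Tangency: 5/x_1 = p_1/p_2.
So x_1*(p_1,p_2) = 5·p_2/p_1, independent of income; and x_2* = (M − 5·p_2)/p_2.
At the given prices: x_1* = 5·3/6.6 = 2.2727, and x_2* = 11.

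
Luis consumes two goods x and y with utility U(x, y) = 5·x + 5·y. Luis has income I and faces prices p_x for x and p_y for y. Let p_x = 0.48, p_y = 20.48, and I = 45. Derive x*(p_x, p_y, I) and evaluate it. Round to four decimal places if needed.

x* = 93.75

Linear utility — the consumer picks whichever good has higher MU/price: 5/0.48 = 10.4167 vs 5/20.48 = 0.2441.
x gives more utility per dollar, so spend all income on x: x* = I/p_x, y* = 0.
Numerically: x* = 93.75, y* = 0.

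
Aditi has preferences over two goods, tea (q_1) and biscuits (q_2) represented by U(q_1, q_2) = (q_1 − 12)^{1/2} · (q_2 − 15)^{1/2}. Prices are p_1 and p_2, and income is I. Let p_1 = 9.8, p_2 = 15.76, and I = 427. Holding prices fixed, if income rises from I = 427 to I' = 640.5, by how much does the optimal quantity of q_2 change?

MRS = (q_2−15)/(q_1−12). Tangency with p_1/p_2 gives q_2−15 = (p_1/p_2)·(q_1−12).
After buying the subsistence bundle (12, 15), a share 0.5 of the remaining income goes to q_1: q_1* = 12 + 0.5·(I − 12p_1 − 15p_2)/p_1.
Discretionary income = 427 − 12·9.8 − 15·15.76 = 73; q_2* = 15 + 0.5·73/15.76 = 17.316.
At I' = 640.5: q_2* = 24.0895. Change: 24.0895 − 17.316 = 6.7735.

Δq_2* = 6.7735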